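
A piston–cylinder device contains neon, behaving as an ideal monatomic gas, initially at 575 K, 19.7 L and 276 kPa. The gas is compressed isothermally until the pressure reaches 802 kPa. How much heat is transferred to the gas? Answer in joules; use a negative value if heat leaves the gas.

-5800 J

n = P₁V₁/(RT₁) = 276×19.7/(8.314×575) = 1.14 mol.
Isothermal: T stays 575 K; PV = const ⇒ V₂ = 6.78 L, P₂ = 802 kPa.
ΔU = 0 (ideal gas, T constant).
W = nRT ln(V₂/V₁) = 1.14×8.314×575×ln(0.344) = -5800 J.
Q = ΔU + W = -5800 J.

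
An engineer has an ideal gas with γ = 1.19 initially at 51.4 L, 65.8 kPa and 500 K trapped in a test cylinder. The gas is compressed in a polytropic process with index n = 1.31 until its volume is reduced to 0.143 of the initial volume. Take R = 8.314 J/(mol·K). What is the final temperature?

Polytropic n=1.31: T₂ = T₁(V₁/V₂)^(n−1) = 500×(6.99)^0.31 = 914 K; P₂ = P₁(V₁/V₂)^n = 841 kPa.

914 K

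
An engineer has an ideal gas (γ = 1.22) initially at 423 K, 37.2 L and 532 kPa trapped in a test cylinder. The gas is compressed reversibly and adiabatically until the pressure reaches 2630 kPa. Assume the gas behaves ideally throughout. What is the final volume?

Adiabatic: T₂/T₁ = (P₂/P₁)^((γ−1)/γ) ⇒ T₂ = 423×(4.94)^0.180 = 564 K; V₂ = 10.0 L.

10.0 L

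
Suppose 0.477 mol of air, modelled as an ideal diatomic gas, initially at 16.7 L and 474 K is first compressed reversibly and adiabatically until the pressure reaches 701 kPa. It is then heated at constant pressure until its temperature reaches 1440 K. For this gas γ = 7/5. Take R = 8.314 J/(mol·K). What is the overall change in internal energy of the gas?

9580 J

P₁ = nRT₁/V₁ = 0.477×8.314×474/16.7 = 113 kPa.
Step 1 — Adiabatic: T₂/T₁ = (P₂/P₁)^((γ−1)/γ) ⇒ T₂ = 474×(6.23)^0.286 = 799 K; V₂ = 4.52 L.
ΔU = nCvΔT = 0.477×20.8×(799−474) = 3230 J.
Q = 0 for an adiabatic process, so W = −ΔU = -3230 J.
State after step 1: P = 701 kPa, V = 4.52 L, T = 799 K.
Step 2 — Isobaric: P stays 701 kPa; V/T = const ⇒ T₂ = 1440 K, V₂ = 8.15 L.
W = PΔV = 701×(8.15−4.52) kPa·L = 2540 J.
ΔU = nCvΔT = 0.477×20.8×(1440−799) = 6350 J.
Q = ΔU + W = nCpΔT = 8890 J.
Net over both steps: W = -685 J, Q = 8890 J, ΔU = 9580 J.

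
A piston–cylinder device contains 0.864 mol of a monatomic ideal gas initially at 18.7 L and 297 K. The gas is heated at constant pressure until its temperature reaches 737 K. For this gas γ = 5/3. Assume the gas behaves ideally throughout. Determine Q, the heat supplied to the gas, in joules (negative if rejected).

7900 J

P₁ = nRT₁/V₁ = 0.864×8.314×297/18.7 = 114 kPa.
Isobaric: P stays 114 kPa; V/T = const ⇒ T₂ = 737 K, V₂ = 46.4 L.
W = PΔV = 114×(46.4−18.7) kPa·L = 3160 J.
ΔU = nCvΔT = 0.864×12.5×(737−297) = 4740 J.
Q = ΔU + W = nCpΔT = 7900 J.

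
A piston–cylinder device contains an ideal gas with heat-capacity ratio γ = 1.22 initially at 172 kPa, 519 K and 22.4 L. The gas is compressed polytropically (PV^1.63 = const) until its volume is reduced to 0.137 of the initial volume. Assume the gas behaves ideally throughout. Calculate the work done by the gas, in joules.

-15300 J

n = P₁V₁/(RT₁) = 172×22.4/(8.314×519) = 0.893 mol.
Polytropic n=1.63: T₂ = T₁(V₁/V₂)^(n−1) = 519×(7.30)^0.63 = 1820 K; P₂ = P₁(V₁/V₂)^n = 4390 kPa.
W = (P₁V₁−P₂V₂)/(n−1) = (172×22.4−4390×3.07)/0.63 = -15300 J.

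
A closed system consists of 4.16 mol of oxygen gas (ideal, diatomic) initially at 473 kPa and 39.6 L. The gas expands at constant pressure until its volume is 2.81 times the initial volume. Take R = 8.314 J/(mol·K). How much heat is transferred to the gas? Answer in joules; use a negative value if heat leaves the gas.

T₁ = P₁V₁/(nR) = 473×39.6/(4.16×8.314) = 542 K.
Isobaric: P stays 473 kPa; V/T = const ⇒ T₂ = 1520 K, V₂ = 111 L.
W = PΔV = 473×(111−39.6) kPa·L = 33900 J.
ΔU = nCvΔT = 4.16×20.8×(1520−542) = 84800 J.
Q = ΔU + W = nCpΔT = 119000 J.

119000 J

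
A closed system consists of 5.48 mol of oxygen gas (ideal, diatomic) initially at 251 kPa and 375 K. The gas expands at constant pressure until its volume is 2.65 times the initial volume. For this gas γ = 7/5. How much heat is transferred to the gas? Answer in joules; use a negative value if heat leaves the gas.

98700 J

V₁ = nRT₁/P₁ = 5.48×8.314×375/251 = 68.1 L.
Isobaric: P stays 251 kPa; V/T = const ⇒ T₂ = 994 K, V₂ = 180 L.
W = PΔV = 251×(180−68.1) kPa·L = 28200 J.
ΔU = nCvΔT = 5.48×20.8×(994−375) = 70500 J.
Q = ΔU + W = nCpΔT = 98700 J.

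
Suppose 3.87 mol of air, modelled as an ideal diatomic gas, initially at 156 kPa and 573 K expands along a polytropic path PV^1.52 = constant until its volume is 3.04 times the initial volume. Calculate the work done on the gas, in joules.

V₁ = nRT₁/P₁ = 3.87×8.314×573/156 = 118 L.
Polytropic n=1.52: T₂ = T₁(V₁/V₂)^(n−1) = 573×(0.329)^0.52 = 321 K; P₂ = P₁(V₁/V₂)^n = 28.8 kPa.
W = (P₁V₁−P₂V₂)/(n−1) = (156×118−28.8×359)/0.52 = 15600 J.
Work done on the gas = −W_by = -15600 J.

-15600 J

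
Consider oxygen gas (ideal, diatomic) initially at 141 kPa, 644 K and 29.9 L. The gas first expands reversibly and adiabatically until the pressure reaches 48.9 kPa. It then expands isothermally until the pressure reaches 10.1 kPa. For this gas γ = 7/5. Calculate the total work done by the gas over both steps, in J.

n = P₁V₁/(RT₁) = 141×29.9/(8.314×644) = 0.787 mol.
Step 1 — Adiabatic: T₂/T₁ = (P₂/P₁)^((γ−1)/γ) ⇒ T₂ = 644×(0.347)^0.286 = 476 K; V₂ = 63.7 L.
ΔU = nCvΔT = 0.787×20.8×(476−644) = -2750 J.
Q = 0 for an adiabatic process, so W = −ΔU = 2750 J.
State after step 1: P = 48.9 kPa, V = 63.7 L, T = 476 K.
Step 2 — Isothermal: T stays 476 K; PV = const ⇒ V₂ = 308 L, P₂ = 10.1 kPa.
ΔU = 0 (ideal gas, T constant).
W = nRT ln(V₂/V₁) = 0.787×8.314×476×ln(4.84) = 4910 J.
Q = ΔU + W = 4910 J.
Net over both steps: W = 7670 J, Q = 4910 J, ΔU = -2750 J.

7670 J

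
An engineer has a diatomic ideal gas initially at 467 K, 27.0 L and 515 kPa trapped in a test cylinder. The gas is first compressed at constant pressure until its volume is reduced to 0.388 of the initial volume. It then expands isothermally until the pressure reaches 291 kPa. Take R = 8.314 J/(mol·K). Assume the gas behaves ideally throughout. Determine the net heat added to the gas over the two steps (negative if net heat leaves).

n = P₁V₁/(RT₁) = 515×27.0/(8.314×467) = 3.58 mol.
Step 1 — Isobaric: P stays 515 kPa; V/T = const ⇒ T₂ = 181 K, V₂ = 10.5 L.
W = PΔV = 515×(10.5−27.0) kPa·L = -8510 J.
ΔU = nCvΔT = 3.58×20.8×(181−467) = -21300 J.
Q = ΔU + W = nCpΔT = -29800 J.
State after step 1: P = 515 kPa, V = 10.5 L, T = 181 K.
Step 2 — Isothermal: T stays 181 K; PV = const ⇒ V₂ = 18.5 L, P₂ = 291 kPa.
ΔU = 0 (ideal gas, T constant).
W = nRT ln(V₂/V₁) = 3.58×8.314×181×ln(1.77) = 3080 J.
Q = ΔU + W = 3080 J.
Net over both steps: W = -5430 J, Q = -26700 J, ΔU = -21300 J.

-26700 J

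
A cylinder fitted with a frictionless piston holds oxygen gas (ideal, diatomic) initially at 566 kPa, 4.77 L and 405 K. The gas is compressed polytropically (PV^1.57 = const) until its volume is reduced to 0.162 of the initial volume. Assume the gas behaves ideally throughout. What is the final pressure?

9860 kPa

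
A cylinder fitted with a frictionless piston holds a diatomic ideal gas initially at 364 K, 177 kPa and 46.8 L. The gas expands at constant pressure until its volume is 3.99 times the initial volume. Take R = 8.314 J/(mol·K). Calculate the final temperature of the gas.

Isobaric: P stays 177 kPa; V/T = const ⇒ T₂ = 1450 K, V₂ = 187 L.

1450 K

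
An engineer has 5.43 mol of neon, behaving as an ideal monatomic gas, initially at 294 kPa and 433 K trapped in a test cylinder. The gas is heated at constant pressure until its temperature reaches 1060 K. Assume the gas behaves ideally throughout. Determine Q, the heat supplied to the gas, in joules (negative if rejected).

70800 J

V₁ = nRT₁/P₁ = 5.43×8.314×433/294 = 66.5 L.
Isobaric: P stays 294 kPa; V/T = const ⇒ T₂ = 1060 K, V₂ = 163 L.
W = PΔV = 294×(163−66.5) kPa·L = 28300 J.
ΔU = nCvΔT = 5.43×12.5×(1060−433) = 42500 J.
Q = ΔU + W = nCpΔT = 70800 J.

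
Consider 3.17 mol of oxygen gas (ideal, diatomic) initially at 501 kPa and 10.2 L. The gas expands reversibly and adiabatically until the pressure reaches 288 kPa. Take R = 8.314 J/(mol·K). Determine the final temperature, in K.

166 K

T₁ = P₁V₁/(nR) = 501×10.2/(3.17×8.314) = 194 K.
Adiabatic: T₂/T₁ = (P₂/P₁)^((γ−1)/γ) ⇒ T₂ = 194×(0.575)^0.286 = 166 K; V₂ = 15.1 L.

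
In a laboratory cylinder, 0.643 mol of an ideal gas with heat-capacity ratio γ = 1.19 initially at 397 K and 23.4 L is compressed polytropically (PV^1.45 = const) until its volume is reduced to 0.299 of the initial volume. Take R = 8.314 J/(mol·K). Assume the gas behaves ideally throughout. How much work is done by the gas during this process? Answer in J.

P₁ = nRT₁/V₁ = 0.643×8.314×397/23.4 = 90.7 kPa.
Polytropic n=1.45: T₂ = T₁(V₁/V₂)^(n−1) = 397×(3.34)^0.45 = 683 K; P₂ = P₁(V₁/V₂)^n = 522 kPa.
W = (P₁V₁−P₂V₂)/(n−1) = (90.7×23.4−522×7.00)/0.45 = -3400 J.

-3400 J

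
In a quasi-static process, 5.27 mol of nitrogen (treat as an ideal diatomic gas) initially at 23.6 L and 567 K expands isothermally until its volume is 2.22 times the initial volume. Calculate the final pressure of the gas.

P₁ = nRT₁/V₁ = 5.27×8.314×567/23.6 = 1050 kPa.
Isothermal: T stays 567 K; PV = const ⇒ V₂ = 52.4 L, P₂ = 474 kPa.

474 kPa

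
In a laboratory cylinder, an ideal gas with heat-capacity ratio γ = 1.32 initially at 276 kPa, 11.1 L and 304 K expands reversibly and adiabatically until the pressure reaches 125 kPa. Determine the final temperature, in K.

251 K

Adiabatic: T₂/T₁ = (P₂/P₁)^((γ−1)/γ) ⇒ T₂ = 304×(0.453)^0.242 = 251 K; V₂ = 20.2 L.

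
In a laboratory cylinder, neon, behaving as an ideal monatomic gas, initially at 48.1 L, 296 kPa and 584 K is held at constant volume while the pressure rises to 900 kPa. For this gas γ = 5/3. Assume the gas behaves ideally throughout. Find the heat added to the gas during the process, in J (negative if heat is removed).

n = P₁V₁/(RT₁) = 296×48.1/(8.314×584) = 2.93 mol.
Isochoric: V stays 48.1 L; P/T = const ⇒ T₂ = 1780 K, P₂ = 900 kPa.
W = 0 (no volume change).
ΔU = nCvΔT = 2.93×12.5×(1780−584) = 43600 J.
Q = ΔU = 43600 J.

43600 J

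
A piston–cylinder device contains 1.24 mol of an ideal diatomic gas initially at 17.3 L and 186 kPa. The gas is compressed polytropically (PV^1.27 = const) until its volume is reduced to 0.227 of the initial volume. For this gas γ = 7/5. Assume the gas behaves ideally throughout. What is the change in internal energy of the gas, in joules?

3960 J

T₁ = P₁V₁/(nR) = 186×17.3/(1.24×8.314) = 312 K.
Polytropic n=1.27: T₂ = T₁(V₁/V₂)^(n−1) = 312×(4.41)^0.27 = 466 K; P₂ = P₁(V₁/V₂)^n = 1220 kPa.
For an ideal gas ΔU = nCvΔT with Cv = (5/2)R = 20.8 J/(mol·K).
ΔU = 1.24×20.8×(466−312) = 3960 J.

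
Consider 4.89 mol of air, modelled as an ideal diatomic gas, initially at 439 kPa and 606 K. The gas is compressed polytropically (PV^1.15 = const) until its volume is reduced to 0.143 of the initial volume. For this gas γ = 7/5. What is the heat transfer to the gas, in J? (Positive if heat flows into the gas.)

V₁ = nRT₁/P₁ = 4.89×8.314×606/439 = 56.1 L.
Polytropic n=1.15: T₂ = T₁(V₁/V₂)^(n−1) = 606×(6.99)^0.15 = 811 K; P₂ = P₁(V₁/V₂)^n = 4110 kPa.
W = (P₁V₁−P₂V₂)/(n−1) = (439×56.1−4110×8.03)/0.15 = -55600 J.
ΔU = nCvΔT = 4.89×20.8×(811−606) = 20900 J.
Q = ΔU + W = -34800 J.

-34800 J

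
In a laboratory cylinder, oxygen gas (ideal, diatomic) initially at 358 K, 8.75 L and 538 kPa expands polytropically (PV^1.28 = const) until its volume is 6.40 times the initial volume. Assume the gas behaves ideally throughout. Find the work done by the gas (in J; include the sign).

6810 J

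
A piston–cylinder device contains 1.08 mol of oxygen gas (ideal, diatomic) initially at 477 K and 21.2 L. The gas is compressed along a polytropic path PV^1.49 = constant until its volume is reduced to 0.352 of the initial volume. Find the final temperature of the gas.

796 K

P₁ = nRT₁/V₁ = 1.08×8.314×477/21.2 = 202 kPa.
Polytropic n=1.49: T₂ = T₁(V₁/V₂)^(n−1) = 477×(2.84)^0.49 = 796 K; P₂ = P₁(V₁/V₂)^n = 957 kPa.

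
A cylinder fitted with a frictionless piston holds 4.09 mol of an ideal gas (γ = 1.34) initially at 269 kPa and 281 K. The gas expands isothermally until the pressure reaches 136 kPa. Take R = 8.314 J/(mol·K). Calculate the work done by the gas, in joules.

6520 J

V₁ = nRT₁/P₁ = 4.09×8.314×281/269 = 35.5 L.
Isothermal: T stays 281 K; PV = const ⇒ V₂ = 70.3 L, P₂ = 136 kPa.
W = nRT ln(V₂/V₁) = 4.09×8.314×281×ln(1.98) = 6520 J.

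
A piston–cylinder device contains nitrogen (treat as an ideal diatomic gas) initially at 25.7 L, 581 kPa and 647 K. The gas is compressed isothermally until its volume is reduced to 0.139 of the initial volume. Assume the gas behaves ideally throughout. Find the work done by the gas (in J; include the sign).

-29500 J

n = P₁V₁/(RT₁) = 581×25.7/(8.314×647) = 2.78 mol.
Isothermal: T stays 647 K; PV = const ⇒ V₂ = 3.57 L, P₂ = 4180 kPa.
W = nRT ln(V₂/V₁) = 2.78×8.314×647×ln(0.139) = -29500 J.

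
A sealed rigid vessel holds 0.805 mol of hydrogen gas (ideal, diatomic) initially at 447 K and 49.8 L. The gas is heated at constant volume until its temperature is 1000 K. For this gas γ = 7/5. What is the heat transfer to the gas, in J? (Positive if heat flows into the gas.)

9250 J

P₁ = nRT₁/V₁ = 0.805×8.314×447/49.8 = 60.1 kPa.
Isochoric: V stays 49.8 L; P/T = const ⇒ T₂ = 1000 K, P₂ = 134 kPa.
W = 0 (no volume change).
ΔU = nCvΔT = 0.805×20.8×(1000−447) = 9250 J.
Q = ΔU = 9250 J.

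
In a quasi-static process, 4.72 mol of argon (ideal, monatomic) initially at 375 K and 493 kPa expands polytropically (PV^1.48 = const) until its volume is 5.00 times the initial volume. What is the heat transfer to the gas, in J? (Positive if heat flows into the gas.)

4620 J

V₁ = nRT₁/P₁ = 4.72×8.314×375/493 = 29.8 L.
Polytropic n=1.48: T₂ = T₁(V₁/V₂)^(n−1) = 375×(0.200)^0.48 = 173 K; P₂ = P₁(V₁/V₂)^n = 45.5 kPa.
W = (P₁V₁−P₂V₂)/(n−1) = (493×29.8−45.5×149)/0.48 = 16500 J.
ΔU = nCvΔT = 4.72×12.5×(173−375) = -11900 J.
Q = ΔU + W = 4620 J.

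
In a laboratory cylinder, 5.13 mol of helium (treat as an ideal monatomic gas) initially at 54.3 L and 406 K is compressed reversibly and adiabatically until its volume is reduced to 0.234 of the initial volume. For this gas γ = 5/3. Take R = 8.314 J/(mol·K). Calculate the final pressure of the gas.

P₁ = nRT₁/V₁ = 5.13×8.314×406/54.3 = 319 kPa.
Adiabatic: TV^(γ−1) = const ⇒ T₂ = 406×(4.27)^0.667 = 1070 K; PV^γ = const ⇒ P₂ = 3590 kPa.

3590 kPa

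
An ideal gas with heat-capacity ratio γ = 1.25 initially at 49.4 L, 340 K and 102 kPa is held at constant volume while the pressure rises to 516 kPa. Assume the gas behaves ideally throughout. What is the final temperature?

1720 K

Isochoric: V stays 49.4 L; P/T = const ⇒ T₂ = 1720 K, P₂ = 516 kPa.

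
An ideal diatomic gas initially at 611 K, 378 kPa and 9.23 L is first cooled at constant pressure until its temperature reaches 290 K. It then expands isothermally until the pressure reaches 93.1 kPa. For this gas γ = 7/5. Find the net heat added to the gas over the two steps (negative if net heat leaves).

-4100 J

n = P₁V₁/(RT₁) = 378×9.23/(8.314×611) = 0.687 mol.
Step 1 — Isobaric: P stays 378 kPa; V/T = const ⇒ T₂ = 290 K, V₂ = 4.38 L.
W = PΔV = 378×(4.38−9.23) kPa·L = -1830 J.
ΔU = nCvΔT = 0.687×20.8×(290−611) = -4580 J.
Q = ΔU + W = nCpΔT = -6420 J.
State after step 1: P = 378 kPa, V = 4.38 L, T = 290 K.
Step 2 — Isothermal: T stays 290 K; PV = const ⇒ V₂ = 17.8 L, P₂ = 93.1 kPa.
ΔU = 0 (ideal gas, T constant).
W = nRT ln(V₂/V₁) = 0.687×8.314×290×ln(4.06) = 2320 J.
Q = ΔU + W = 2320 J.
Net over both steps: W = 487 J, Q = -4100 J, ΔU = -4580 J.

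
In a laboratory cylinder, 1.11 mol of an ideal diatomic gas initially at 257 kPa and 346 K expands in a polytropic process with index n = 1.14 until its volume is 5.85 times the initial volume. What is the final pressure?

V₁ = nRT₁/P₁ = 1.11×8.314×346/257 = 12.4 L.
Polytropic n=1.14: T₂ = T₁(V₁/V₂)^(n−1) = 346×(0.171)^0.14 = 270 K; P₂ = P₁(V₁/V₂)^n = 34.3 kPa.

34.3 kPa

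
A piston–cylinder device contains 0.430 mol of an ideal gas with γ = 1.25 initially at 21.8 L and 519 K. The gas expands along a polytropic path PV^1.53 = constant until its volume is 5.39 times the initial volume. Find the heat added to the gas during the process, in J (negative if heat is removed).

P₁ = nRT₁/V₁ = 0.430×8.314×519/21.8 = 85.1 kPa.
Polytropic n=1.53: T₂ = T₁(V₁/V₂)^(n−1) = 519×(0.186)^0.53 = 213 K; P₂ = P₁(V₁/V₂)^n = 6.47 kPa.
W = (P₁V₁−P₂V₂)/(n−1) = (85.1×21.8−6.47×118)/0.53 = 2070 J.
ΔU = nCvΔT = 0.430×33.3×(213−519) = -4380 J.
Q = ΔU + W = -2320 J.

-2320 J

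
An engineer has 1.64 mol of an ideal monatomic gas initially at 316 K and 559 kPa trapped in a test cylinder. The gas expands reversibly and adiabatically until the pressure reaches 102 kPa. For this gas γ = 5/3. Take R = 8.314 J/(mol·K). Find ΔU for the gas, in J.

V₁ = nRT₁/P₁ = 1.64×8.314×316/559 = 7.71 L.
Adiabatic: T₂/T₁ = (P₂/P₁)^((γ−1)/γ) ⇒ T₂ = 316×(0.182)^0.400 = 160 K; V₂ = 21.4 L.
For an ideal gas ΔU = nCvΔT with Cv = (3/2)R = 12.5 J/(mol·K).
ΔU = 1.64×12.5×(160−316) = -3190 J.

-3190 J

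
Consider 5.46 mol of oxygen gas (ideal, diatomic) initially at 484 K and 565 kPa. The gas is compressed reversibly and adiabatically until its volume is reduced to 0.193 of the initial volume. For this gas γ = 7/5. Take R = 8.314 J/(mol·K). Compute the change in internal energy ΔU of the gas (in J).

V₁ = nRT₁/P₁ = 5.46×8.314×484/565 = 38.9 L.
Adiabatic: TV^(γ−1) = const ⇒ T₂ = 484×(5.18)^0.400 = 935 K; PV^γ = const ⇒ P₂ = 5650 kPa.
For an ideal gas ΔU = nCvΔT with Cv = (5/2)R = 20.8 J/(mol·K).
ΔU = 5.46×20.8×(935−484) = 51100 J.

51100 J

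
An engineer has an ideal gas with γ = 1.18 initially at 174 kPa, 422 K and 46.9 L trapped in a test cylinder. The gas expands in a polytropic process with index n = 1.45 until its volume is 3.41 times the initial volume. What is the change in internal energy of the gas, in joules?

-19200 J

n = P₁V₁/(RT₁) = 174×46.9/(8.314×422) = 2.33 mol.
Polytropic n=1.45: T₂ = T₁(V₁/V₂)^(n−1) = 422×(0.293)^0.45 = 243 K; P₂ = P₁(V₁/V₂)^n = 29.4 kPa.
For an ideal gas ΔU = nCvΔT with Cv = R/(γ−1) = 46.2 J/(mol·K).
ΔU = 2.33×46.2×(243−422) = -19200 J.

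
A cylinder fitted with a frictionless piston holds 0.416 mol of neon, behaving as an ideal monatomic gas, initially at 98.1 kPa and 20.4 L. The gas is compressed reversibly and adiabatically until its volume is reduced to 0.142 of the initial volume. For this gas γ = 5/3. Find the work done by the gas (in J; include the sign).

-8030 J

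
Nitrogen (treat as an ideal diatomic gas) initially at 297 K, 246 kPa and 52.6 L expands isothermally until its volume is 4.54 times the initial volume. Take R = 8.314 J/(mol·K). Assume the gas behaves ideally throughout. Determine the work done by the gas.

n = P₁V₁/(RT₁) = 246×52.6/(8.314×297) = 5.24 mol.
Isothermal: T stays 297 K; PV = const ⇒ V₂ = 239 L, P₂ = 54.2 kPa.
W = nRT ln(V₂/V₁) = 5.24×8.314×297×ln(4.54) = 19600 J.

19600 J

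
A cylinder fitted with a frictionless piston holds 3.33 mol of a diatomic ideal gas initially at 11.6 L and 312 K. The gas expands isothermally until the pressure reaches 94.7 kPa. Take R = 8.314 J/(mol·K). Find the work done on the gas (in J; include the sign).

P₁ = nRT₁/V₁ = 3.33×8.314×312/11.6 = 745 kPa.
Isothermal: T stays 312 K; PV = const ⇒ V₂ = 91.2 L, P₂ = 94.7 kPa.
W = nRT ln(V₂/V₁) = 3.33×8.314×312×ln(7.86) = 17800 J.
Work done on the gas = −W_by = -17800 J.

-17800 J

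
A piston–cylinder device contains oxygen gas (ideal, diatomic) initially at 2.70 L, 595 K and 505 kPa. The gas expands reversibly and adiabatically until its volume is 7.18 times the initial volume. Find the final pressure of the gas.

Adiabatic: TV^(γ−1) = const ⇒ T₂ = 595×(0.139)^0.400 = 270 K; PV^γ = const ⇒ P₂ = 32.0 kPa.

32.0 kPa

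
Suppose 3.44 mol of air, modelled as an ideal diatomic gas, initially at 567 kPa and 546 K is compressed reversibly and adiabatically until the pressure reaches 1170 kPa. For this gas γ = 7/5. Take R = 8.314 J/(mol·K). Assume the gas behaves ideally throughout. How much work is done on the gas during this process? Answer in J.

V₁ = nRT₁/P₁ = 3.44×8.314×546/567 = 27.5 L.
Adiabatic: T₂/T₁ = (P₂/P₁)^((γ−1)/γ) ⇒ T₂ = 546×(2.06)^0.286 = 672 K; V₂ = 16.4 L.
ΔU = nCvΔT = 3.44×20.8×(672−546) = 8980 J.
Q = 0 for an adiabatic process, so W = −ΔU = -8980 J.
Work done on the gas = −W_by = 8980 J.

8980 J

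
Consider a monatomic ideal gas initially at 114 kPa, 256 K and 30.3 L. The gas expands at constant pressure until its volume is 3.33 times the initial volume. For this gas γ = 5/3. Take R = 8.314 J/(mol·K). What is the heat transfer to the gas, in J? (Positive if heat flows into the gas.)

n = P₁V₁/(RT₁) = 114×30.3/(8.314×256) = 1.62 mol.
Isobaric: P stays 114 kPa; V/T = const ⇒ T₂ = 852 K, V₂ = 101 L.
W = PΔV = 114×(101−30.3) kPa·L = 8050 J.
ΔU = nCvΔT = 1.62×12.5×(852−256) = 12100 J.
Q = ΔU + W = nCpΔT = 20100 J.

20100 J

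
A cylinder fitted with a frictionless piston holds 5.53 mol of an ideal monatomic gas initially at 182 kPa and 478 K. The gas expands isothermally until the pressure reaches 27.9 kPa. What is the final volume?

V₁ = nRT₁/P₁ = 5.53×8.314×478/182 = 121 L.
Isothermal: T stays 478 K; PV = const ⇒ V₂ = 788 L, P₂ = 27.9 kPa.

788 L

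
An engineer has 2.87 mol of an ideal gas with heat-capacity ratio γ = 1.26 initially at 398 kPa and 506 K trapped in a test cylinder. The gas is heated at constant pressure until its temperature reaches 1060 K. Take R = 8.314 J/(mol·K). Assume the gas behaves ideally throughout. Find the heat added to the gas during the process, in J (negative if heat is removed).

64100 J

V₁ = nRT₁/P₁ = 2.87×8.314×506/398 = 30.3 L.
Isobaric: P stays 398 kPa; V/T = const ⇒ T₂ = 1060 K, V₂ = 63.5 L.
W = PΔV = 398×(63.5−30.3) kPa·L = 13200 J.
ΔU = nCvΔT = 2.87×32.0×(1060−506) = 50800 J.
Q = ΔU + W = nCpΔT = 64100 J.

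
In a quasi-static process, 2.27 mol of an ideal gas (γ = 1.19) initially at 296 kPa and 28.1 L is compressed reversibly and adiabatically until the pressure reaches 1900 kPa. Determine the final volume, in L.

5.89 L

T₁ = P₁V₁/(nR) = 296×28.1/(2.27×8.314) = 441 K.
Adiabatic: T₂/T₁ = (P₂/P₁)^((γ−1)/γ) ⇒ T₂ = 441×(6.42)^0.160 = 593 K; V₂ = 5.89 L.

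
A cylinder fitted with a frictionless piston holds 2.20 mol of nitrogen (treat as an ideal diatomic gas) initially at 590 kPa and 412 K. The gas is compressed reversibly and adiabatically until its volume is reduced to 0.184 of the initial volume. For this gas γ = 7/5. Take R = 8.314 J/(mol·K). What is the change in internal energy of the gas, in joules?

V₁ = nRT₁/P₁ = 2.20×8.314×412/590 = 12.8 L.
Adiabatic: TV^(γ−1) = const ⇒ T₂ = 412×(5.43)^0.400 = 811 K; PV^γ = const ⇒ P₂ = 6310 kPa.
For an ideal gas ΔU = nCvΔT with Cv = (5/2)R = 20.8 J/(mol·K).
ΔU = 2.20×20.8×(811−412) = 18200 J.

18200 J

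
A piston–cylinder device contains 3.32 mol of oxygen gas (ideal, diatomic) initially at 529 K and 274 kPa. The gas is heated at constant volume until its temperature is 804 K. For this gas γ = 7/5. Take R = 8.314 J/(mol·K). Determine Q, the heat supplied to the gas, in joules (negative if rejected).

19000 J

V₁ = nRT₁/P₁ = 3.32×8.314×529/274 = 53.3 L.
Isochoric: V stays 53.3 L; P/T = const ⇒ T₂ = 804 K, P₂ = 416 kPa.
W = 0 (no volume change).
ΔU = nCvΔT = 3.32×20.8×(804−529) = 19000 J.
Q = ΔU = 19000 J.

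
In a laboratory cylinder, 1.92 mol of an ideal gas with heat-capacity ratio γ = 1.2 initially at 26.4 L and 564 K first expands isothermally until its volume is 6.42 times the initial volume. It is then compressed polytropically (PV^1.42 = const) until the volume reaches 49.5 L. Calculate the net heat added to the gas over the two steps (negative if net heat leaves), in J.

P₁ = nRT₁/V₁ = 1.92×8.314×564/26.4 = 341 kPa.
Step 1 — Isothermal: T stays 564 K; PV = const ⇒ V₂ = 169 L, P₂ = 53.1 kPa.
ΔU = 0 (ideal gas, T constant).
W = nRT ln(V₂/V₁) = 1.92×8.314×564×ln(6.42) = 16700 J.
Q = ΔU + W = 16700 J.
State after step 1: P = 53.1 kPa, V = 169 L, T = 564 K.
Step 2 — Polytropic n=1.42: T₂ = T₁(V₁/V₂)^(n−1) = 564×(3.42)^0.42 = 946 K; P₂ = P₁(V₁/V₂)^n = 305 kPa.
W = (P₁V₁−P₂V₂)/(n−1) = (53.1×169−305×49.5)/0.42 = -14500 J.
ΔU = nCvΔT = 1.92×41.6×(946−564) = 30500 J.
Q = ΔU + W = 16000 J.
Net over both steps: W = 2230 J, Q = 32700 J, ΔU = 30500 J.

32700 J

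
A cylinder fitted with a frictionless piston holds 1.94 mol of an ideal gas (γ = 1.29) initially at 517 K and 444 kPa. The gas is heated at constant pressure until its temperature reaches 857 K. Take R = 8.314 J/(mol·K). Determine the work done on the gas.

-5480 J

V₁ = nRT₁/P₁ = 1.94×8.314×517/444 = 18.8 L.
Isobaric: P stays 444 kPa; V/T = const ⇒ T₂ = 857 K, V₂ = 31.1 L.
W = PΔV = 444×(31.1−18.8) kPa·L = 5480 J.
Work done on the gas = −W_by = -5480 J.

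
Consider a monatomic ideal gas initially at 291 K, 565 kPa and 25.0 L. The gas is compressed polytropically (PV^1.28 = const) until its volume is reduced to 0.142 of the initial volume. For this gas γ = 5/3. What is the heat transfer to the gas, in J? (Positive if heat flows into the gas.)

n = P₁V₁/(RT₁) = 565×25.0/(8.314×291) = 5.84 mol.
Polytropic n=1.28: T₂ = T₁(V₁/V₂)^(n−1) = 291×(7.04)^0.28 = 503 K; P₂ = P₁(V₁/V₂)^n = 6870 kPa.
W = (P₁V₁−P₂V₂)/(n−1) = (565×25.0−6870×3.55)/0.28 = -36700 J.
ΔU = nCvΔT = 5.84×12.5×(503−291) = 15400 J.
Q = ΔU + W = -21300 J.

-21300 J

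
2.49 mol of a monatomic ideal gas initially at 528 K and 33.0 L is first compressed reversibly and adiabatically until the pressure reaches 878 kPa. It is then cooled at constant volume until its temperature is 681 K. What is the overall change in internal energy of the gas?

P₁ = nRT₁/V₁ = 2.49×8.314×528/33.0 = 331 kPa.
Step 1 — Adiabatic: T₂/T₁ = (P₂/P₁)^((γ−1)/γ) ⇒ T₂ = 528×(2.65)^0.400 = 780 K; V₂ = 18.4 L.
ΔU = nCvΔT = 2.49×12.5×(780−528) = 7820 J.
Q = 0 for an adiabatic process, so W = −ΔU = -7820 J.
State after step 1: P = 878 kPa, V = 18.4 L, T = 780 K.
Step 2 — Isochoric: V stays 18.4 L; P/T = const ⇒ T₂ = 681 K, P₂ = 767 kPa.
W = 0 (no volume change).
ΔU = nCvΔT = 2.49×12.5×(681−780) = -3070 J.
Q = ΔU = -3070 J.
Net over both steps: W = -7820 J, Q = -3070 J, ΔU = 4750 J.

4750 J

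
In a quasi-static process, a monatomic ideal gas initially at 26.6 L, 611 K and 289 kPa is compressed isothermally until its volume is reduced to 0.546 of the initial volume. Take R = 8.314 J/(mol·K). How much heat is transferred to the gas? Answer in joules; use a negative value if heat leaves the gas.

-4650 J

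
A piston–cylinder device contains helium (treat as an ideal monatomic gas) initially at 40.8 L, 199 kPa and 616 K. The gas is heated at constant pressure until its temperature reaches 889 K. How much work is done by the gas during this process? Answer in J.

n = P₁V₁/(RT₁) = 199×40.8/(8.314×616) = 1.59 mol.
Isobaric: P stays 199 kPa; V/T = const ⇒ T₂ = 889 K, V₂ = 58.9 L.
W = PΔV = 199×(58.9−40.8) kPa·L = 3600 J.

3600 J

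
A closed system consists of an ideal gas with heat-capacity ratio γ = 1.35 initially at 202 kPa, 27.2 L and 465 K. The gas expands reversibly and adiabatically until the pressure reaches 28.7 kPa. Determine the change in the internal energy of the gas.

n = P₁V₁/(RT₁) = 202×27.2/(8.314×465) = 1.42 mol.
Adiabatic: T₂/T₁ = (P₂/P₁)^((γ−1)/γ) ⇒ T₂ = 465×(0.142)^0.259 = 280 K; V₂ = 115 L.
For an ideal gas ΔU = nCvΔT with Cv = R/(γ−1) = 23.8 J/(mol·K).
ΔU = 1.42×23.8×(280−465) = -6230 J.

-6230 J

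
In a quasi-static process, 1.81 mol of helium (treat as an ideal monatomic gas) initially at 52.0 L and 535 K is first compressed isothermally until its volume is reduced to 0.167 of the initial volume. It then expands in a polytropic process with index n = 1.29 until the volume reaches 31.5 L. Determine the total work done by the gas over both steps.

P₁ = nRT₁/V₁ = 1.81×8.314×535/52.0 = 155 kPa.
Step 1 — Isothermal: T stays 535 K; PV = const ⇒ V₂ = 8.68 L, P₂ = 927 kPa.
ΔU = 0 (ideal gas, T constant).
W = nRT ln(V₂/V₁) = 1.81×8.314×535×ln(0.167) = -14400 J.
Q = ΔU + W = -14400 J.
State after step 1: P = 927 kPa, V = 8.68 L, T = 535 K.
Step 2 — Polytropic n=1.29: T₂ = T₁(V₁/V₂)^(n−1) = 535×(0.276)^0.29 = 368 K; P₂ = P₁(V₁/V₂)^n = 176 kPa.
W = (P₁V₁−P₂V₂)/(n−1) = (927×8.68−176×31.5)/0.29 = 8660 J.
ΔU = nCvΔT = 1.81×12.5×(368−535) = -3770 J.
Q = ΔU + W = 4890 J.
Net over both steps: W = -5750 J, Q = -9520 J, ΔU = -3770 J.

-5750 J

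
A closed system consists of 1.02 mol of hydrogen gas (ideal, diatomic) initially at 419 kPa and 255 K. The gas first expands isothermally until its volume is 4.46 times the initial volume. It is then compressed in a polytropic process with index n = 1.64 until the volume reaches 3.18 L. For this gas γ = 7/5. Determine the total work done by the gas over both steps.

-5380 J

V₁ = nRT₁/P₁ = 1.02×8.314×255/419 = 5.16 L.
Step 1 — Isothermal: T stays 255 K; PV = const ⇒ V₂ = 23.0 L, P₂ = 93.9 kPa.
ΔU = 0 (ideal gas, T constant).
W = nRT ln(V₂/V₁) = 1.02×8.314×255×ln(4.46) = 3230 J.
Q = ΔU + W = 3230 J.
State after step 1: P = 93.9 kPa, V = 23.0 L, T = 255 K.
Step 2 — Polytropic n=1.64: T₂ = T₁(V₁/V₂)^(n−1) = 255×(7.24)^0.64 = 905 K; P₂ = P₁(V₁/V₂)^n = 2410 kPa.
W = (P₁V₁−P₂V₂)/(n−1) = (93.9×23.0−2410×3.18)/0.64 = -8610 J.
ΔU = nCvΔT = 1.02×20.8×(905−255) = 13800 J.
Q = ΔU + W = 5170 J.
Net over both steps: W = -5380 J, Q = 8400 J, ΔU = 13800 J.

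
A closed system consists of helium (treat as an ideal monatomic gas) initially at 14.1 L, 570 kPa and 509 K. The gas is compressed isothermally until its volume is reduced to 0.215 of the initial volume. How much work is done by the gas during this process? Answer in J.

n = P₁V₁/(RT₁) = 570×14.1/(8.314×509) = 1.90 mol.
Isothermal: T stays 509 K; PV = const ⇒ V₂ = 3.03 L, P₂ = 2650 kPa.
W = nRT ln(V₂/V₁) = 1.90×8.314×509×ln(0.215) = -12400 J.

-12400 J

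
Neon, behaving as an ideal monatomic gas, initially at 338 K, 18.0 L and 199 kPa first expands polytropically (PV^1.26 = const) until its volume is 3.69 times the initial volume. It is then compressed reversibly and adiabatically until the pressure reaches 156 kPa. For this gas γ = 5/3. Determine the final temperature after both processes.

n = P₁V₁/(RT₁) = 199×18.0/(8.314×338) = 1.27 mol.
Step 1 — Polytropic n=1.26: T₂ = T₁(V₁/V₂)^(n−1) = 338×(0.271)^0.26 = 241 K; P₂ = P₁(V₁/V₂)^n = 38.4 kPa.
W = (P₁V₁−P₂V₂)/(n−1) = (199×18.0−38.4×66.4)/0.26 = 3970 J.
ΔU = nCvΔT = 1.27×12.5×(241−338) = -1550 J.
Q = ΔU + W = 2420 J.
State after step 1: P = 38.4 kPa, V = 66.4 L, T = 241 K.
Step 2 — Adiabatic: T₂/T₁ = (P₂/P₁)^((γ−1)/γ) ⇒ T₂ = 241×(4.06)^0.400 = 422 K; V₂ = 28.6 L.
ΔU = nCvΔT = 1.27×12.5×(422−241) = 2880 J.
Q = 0 for an adiabatic process, so W = −ΔU = -2880 J.
Net over both steps: W = 1090 J, Q = 2420 J, ΔU = 1330 J.

422 K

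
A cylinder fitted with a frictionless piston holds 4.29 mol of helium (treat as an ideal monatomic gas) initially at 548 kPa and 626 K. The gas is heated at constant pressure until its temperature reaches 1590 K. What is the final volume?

103 L

V₁ = nRT₁/P₁ = 4.29×8.314×626/548 = 40.7 L.
Isobaric: P stays 548 kPa; V/T = const ⇒ T₂ = 1590 K, V₂ = 103 L.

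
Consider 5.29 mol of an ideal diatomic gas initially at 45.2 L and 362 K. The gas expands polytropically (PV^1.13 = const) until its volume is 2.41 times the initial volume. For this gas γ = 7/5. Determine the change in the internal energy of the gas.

P₁ = nRT₁/V₁ = 5.29×8.314×362/45.2 = 352 kPa.
Polytropic n=1.13: T₂ = T₁(V₁/V₂)^(n−1) = 362×(0.415)^0.13 = 323 K; P₂ = P₁(V₁/V₂)^n = 130 kPa.
For an ideal gas ΔU = nCvΔT with Cv = (5/2)R = 20.8 J/(mol·K).
ΔU = 5.29×20.8×(323−362) = -4300 J.

-4300 J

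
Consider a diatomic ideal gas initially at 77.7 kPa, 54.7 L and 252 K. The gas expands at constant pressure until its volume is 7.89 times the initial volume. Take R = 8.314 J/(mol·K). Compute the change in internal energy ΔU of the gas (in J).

73200 J

n = P₁V₁/(RT₁) = 77.7×54.7/(8.314×252) = 2.03 mol.
Isobaric: P stays 77.7 kPa; V/T = const ⇒ T₂ = 1990 K, V₂ = 432 L.
For an ideal gas ΔU = nCvΔT with Cv = (5/2)R = 20.8 J/(mol·K).
ΔU = 2.03×20.8×(1990−252) = 73200 J.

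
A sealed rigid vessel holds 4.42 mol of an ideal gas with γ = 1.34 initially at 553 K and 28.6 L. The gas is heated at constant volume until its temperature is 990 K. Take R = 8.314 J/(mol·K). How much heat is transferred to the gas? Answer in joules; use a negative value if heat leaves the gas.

47200 J

P₁ = nRT₁/V₁ = 4.42×8.314×553/28.6 = 711 kPa.
Isochoric: V stays 28.6 L; P/T = const ⇒ T₂ = 990 K, P₂ = 1270 kPa.
W = 0 (no volume change).
ΔU = nCvΔT = 4.42×24.5×(990−553) = 47200 J.
Q = ΔU = 47200 J.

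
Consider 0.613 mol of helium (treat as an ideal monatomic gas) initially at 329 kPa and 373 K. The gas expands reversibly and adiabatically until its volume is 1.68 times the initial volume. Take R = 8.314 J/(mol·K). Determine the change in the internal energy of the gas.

-834 J

V₁ = nRT₁/P₁ = 0.613×8.314×373/329 = 5.78 L.
Adiabatic: TV^(γ−1) = const ⇒ T₂ = 373×(0.595)^0.667 = 264 K; PV^γ = const ⇒ P₂ = 139 kPa.
For an ideal gas ΔU = nCvΔT with Cv = (3/2)R = 12.5 J/(mol·K).
ΔU = 0.613×12.5×(264−373) = -834 J.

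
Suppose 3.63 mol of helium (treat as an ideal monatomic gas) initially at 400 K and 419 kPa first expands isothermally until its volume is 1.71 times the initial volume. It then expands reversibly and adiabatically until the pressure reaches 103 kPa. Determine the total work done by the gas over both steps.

11800 J

V₁ = nRT₁/P₁ = 3.63×8.314×400/419 = 28.8 L.
Step 1 — Isothermal: T stays 400 K; PV = const ⇒ V₂ = 49.3 L, P₂ = 245 kPa.
ΔU = 0 (ideal gas, T constant).
W = nRT ln(V₂/V₁) = 3.63×8.314×400×ln(1.71) = 6480 J.
Q = ΔU + W = 6480 J.
State after step 1: P = 245 kPa, V = 49.3 L, T = 400 K.
Step 2 — Adiabatic: T₂/T₁ = (P₂/P₁)^((γ−1)/γ) ⇒ T₂ = 400×(0.420)^0.400 = 283 K; V₂ = 82.9 L.
ΔU = nCvΔT = 3.63×12.5×(283−400) = -5300 J.
Q = 0 for an adiabatic process, so W = −ΔU = 5300 J.
Net over both steps: W = 11800 J, Q = 6480 J, ΔU = -5300 J.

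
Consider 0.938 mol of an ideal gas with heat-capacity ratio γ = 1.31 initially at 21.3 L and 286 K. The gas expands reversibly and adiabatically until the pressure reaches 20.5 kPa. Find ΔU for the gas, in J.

P₁ = nRT₁/V₁ = 0.938×8.314×286/21.3 = 105 kPa.
Adiabatic: T₂/T₁ = (P₂/P₁)^((γ−1)/γ) ⇒ T₂ = 286×(0.196)^0.237 = 194 K; V₂ = 74.0 L.
For an ideal gas ΔU = nCvΔT with Cv = R/(γ−1) = 26.8 J/(mol·K).
ΔU = 0.938×26.8×(194−286) = -2300 J.

-2300 J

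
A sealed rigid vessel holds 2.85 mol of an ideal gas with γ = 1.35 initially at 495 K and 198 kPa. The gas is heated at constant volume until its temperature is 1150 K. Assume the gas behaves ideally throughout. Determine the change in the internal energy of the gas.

V₁ = nRT₁/P₁ = 2.85×8.314×495/198 = 59.2 L.
Isochoric: V stays 59.2 L; P/T = const ⇒ T₂ = 1150 K, P₂ = 460 kPa.
For an ideal gas ΔU = nCvΔT with Cv = R/(γ−1) = 23.8 J/(mol·K).
ΔU = 2.85×23.8×(1150−495) = 44300 J.

44300 J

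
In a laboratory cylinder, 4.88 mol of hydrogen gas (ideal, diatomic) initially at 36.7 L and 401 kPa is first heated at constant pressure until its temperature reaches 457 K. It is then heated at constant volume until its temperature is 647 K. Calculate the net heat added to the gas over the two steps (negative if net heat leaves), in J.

32700 J

T₁ = P₁V₁/(nR) = 401×36.7/(4.88×8.314) = 363 K.
Step 1 — Isobaric: P stays 401 kPa; V/T = const ⇒ T₂ = 457 K, V₂ = 46.2 L.
W = PΔV = 401×(46.2−36.7) kPa·L = 3820 J.
ΔU = nCvΔT = 4.88×20.8×(457−363) = 9560 J.
Q = ΔU + W = nCpΔT = 13400 J.
State after step 1: P = 401 kPa, V = 46.2 L, T = 457 K.
Step 2 — Isochoric: V stays 46.2 L; P/T = const ⇒ T₂ = 647 K, P₂ = 568 kPa.
W = 0 (no volume change).
ΔU = nCvΔT = 4.88×20.8×(647−457) = 19300 J.
Q = ΔU = 19300 J.
Net over both steps: W = 3820 J, Q = 32700 J, ΔU = 28800 J.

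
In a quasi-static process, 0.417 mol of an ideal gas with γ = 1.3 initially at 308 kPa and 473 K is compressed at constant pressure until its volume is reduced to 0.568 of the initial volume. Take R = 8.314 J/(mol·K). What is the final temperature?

269 K

V₁ = nRT₁/P₁ = 0.417×8.314×473/308 = 5.32 L.
Isobaric: P stays 308 kPa; V/T = const ⇒ T₂ = 269 K, V₂ = 3.02 L.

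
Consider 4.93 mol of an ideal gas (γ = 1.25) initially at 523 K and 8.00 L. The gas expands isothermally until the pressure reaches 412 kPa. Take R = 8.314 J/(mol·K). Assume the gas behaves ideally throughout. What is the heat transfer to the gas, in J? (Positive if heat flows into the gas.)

40100 J

P₁ = nRT₁/V₁ = 4.93×8.314×523/8.00 = 2680 kPa.
Isothermal: T stays 523 K; PV = const ⇒ V₂ = 52.0 L, P₂ = 412 kPa.
ΔU = 0 (ideal gas, T constant).
W = nRT ln(V₂/V₁) = 4.93×8.314×523×ln(6.50) = 40100 J.
Q = ΔU + W = 40100 J.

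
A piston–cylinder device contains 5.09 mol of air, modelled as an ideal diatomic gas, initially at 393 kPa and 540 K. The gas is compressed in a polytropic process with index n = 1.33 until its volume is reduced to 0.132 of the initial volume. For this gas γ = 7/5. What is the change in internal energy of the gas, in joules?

V₁ = nRT₁/P₁ = 5.09×8.314×540/393 = 58.1 L.
Polytropic n=1.33: T₂ = T₁(V₁/V₂)^(n−1) = 540×(7.58)^0.33 = 1050 K; P₂ = P₁(V₁/V₂)^n = 5810 kPa.
For an ideal gas ΔU = nCvΔT with Cv = (5/2)R = 20.8 J/(mol·K).
ΔU = 5.09×20.8×(1050−540) = 54300 J.

54300 J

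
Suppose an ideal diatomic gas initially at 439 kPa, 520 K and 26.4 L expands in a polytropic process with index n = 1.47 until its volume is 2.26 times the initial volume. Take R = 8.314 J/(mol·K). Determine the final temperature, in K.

Polytropic n=1.47: T₂ = T₁(V₁/V₂)^(n−1) = 520×(0.442)^0.47 = 354 K; P₂ = P₁(V₁/V₂)^n = 132 kPa.

354 K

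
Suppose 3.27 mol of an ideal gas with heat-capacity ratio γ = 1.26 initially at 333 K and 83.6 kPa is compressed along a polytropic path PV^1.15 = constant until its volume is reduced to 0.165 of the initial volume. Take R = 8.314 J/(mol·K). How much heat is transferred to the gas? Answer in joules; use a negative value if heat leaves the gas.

V₁ = nRT₁/P₁ = 3.27×8.314×333/83.6 = 108 L.
Polytropic n=1.15: T₂ = T₁(V₁/V₂)^(n−1) = 333×(6.06)^0.15 = 436 K; P₂ = P₁(V₁/V₂)^n = 664 kPa.
W = (P₁V₁−P₂V₂)/(n−1) = (83.6×108−664×17.9)/0.15 = -18700 J.
ΔU = nCvΔT = 3.27×32.0×(436−333) = 10800 J.
Q = ΔU + W = -7920 J.

-7920 J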